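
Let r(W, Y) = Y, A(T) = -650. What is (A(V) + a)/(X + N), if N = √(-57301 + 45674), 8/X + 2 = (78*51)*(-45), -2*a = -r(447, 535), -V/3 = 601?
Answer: 11412015/7762305380549 + 510721907295*I*√11627/15524610761098 ≈ 1.4702e-6 + 3.5473*I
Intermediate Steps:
V = -1803 (V = -3*601 = -1803)
a = 535/2 (a = -(-1)*535/2 = -½*(-535) = 535/2 ≈ 267.50)
X = -2/44753 (X = 8/(-2 + (78*51)*(-45)) = 8/(-2 + 3978*(-45)) = 8/(-2 - 179010) = 8/(-179012) = 8*(-1/179012) = -2/44753 ≈ -4.4690e-5)
N = I*√11627 (N = √(-11627) = I*√11627 ≈ 107.83*I)
(A(V) + a)/(X + N) = (-650 + 535/2)/(-2/44753 + I*√11627) = -765/(2*(-2/44753 + I*√11627))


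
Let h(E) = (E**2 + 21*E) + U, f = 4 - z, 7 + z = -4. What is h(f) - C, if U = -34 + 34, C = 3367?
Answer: -2827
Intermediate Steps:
z = -11 (z = -7 - 4 = -11)
f = 15 (f = 4 - 1*(-11) = 4 + 11 = 15)
U = 0
h(E) = E**2 + 21*E (h(E) = (E**2 + 21*E) + 0 = E**2 + 21*E)
h(f) - C = 15*(21 + 15) - 1*3367 = 15*36 - 3367 = 540 - 3367 = -2827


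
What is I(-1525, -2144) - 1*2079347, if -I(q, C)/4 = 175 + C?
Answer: -2071471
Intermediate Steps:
I(q, C) = -700 - 4*C (I(q, C) = -4*(175 + C) = -700 - 4*C)
I(-1525, -2144) - 1*2079347 = (-700 - 4*(-2144)) - 1*2079347 = (-700 + 8576) - 2079347 = 7876 - 2079347 = -2071471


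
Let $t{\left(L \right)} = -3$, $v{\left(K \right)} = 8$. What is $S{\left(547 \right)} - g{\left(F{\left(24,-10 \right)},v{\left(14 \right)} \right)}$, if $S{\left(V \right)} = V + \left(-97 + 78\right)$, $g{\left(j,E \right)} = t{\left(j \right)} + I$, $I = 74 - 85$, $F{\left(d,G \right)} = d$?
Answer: $542$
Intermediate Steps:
$I = -11$
$g{\left(j,E \right)} = -14$ ($g{\left(j,E \right)} = -3 - 11 = -14$)
$S{\left(V \right)} = -19 + V$ ($S{\left(V \right)} = V - 19 = -19 + V$)
$S{\left(547 \right)} - g{\left(F{\left(24,-10 \right)},v{\left(14 \right)} \right)} = \left(-19 + 547\right) - -14 = 528 + 14 = 542$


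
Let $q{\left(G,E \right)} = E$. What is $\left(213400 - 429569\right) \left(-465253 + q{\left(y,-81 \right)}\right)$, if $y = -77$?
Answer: $100590785446$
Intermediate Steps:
$\left(213400 - 429569\right) \left(-465253 + q{\left(y,-81 \right)}\right) = \left(213400 - 429569\right) \left(-465253 - 81\right) = \left(-216169\right) \left(-465334\right) = 100590785446$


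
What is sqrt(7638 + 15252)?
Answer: sqrt(22890) ≈ 151.29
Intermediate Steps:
sqrt(7638 + 15252) = sqrt(22890)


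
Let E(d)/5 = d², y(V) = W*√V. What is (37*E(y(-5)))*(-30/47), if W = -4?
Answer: 444000/47 ≈ 9446.8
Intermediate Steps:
y(V) = -4*√V
E(d) = 5*d²
(37*E(y(-5)))*(-30/47) = (37*(5*(-4*I*√5)²))*(-30/47) = (37*(5*(-80)))*(-30/47) = (37*(-400))*(-30/47) = -14800*(-30/47) = 444000/47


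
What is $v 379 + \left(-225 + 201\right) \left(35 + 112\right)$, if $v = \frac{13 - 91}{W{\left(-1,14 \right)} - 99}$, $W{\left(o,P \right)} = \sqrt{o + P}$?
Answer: $- \frac{15802713}{4894} + \frac{14781 \sqrt{13}}{4894} \approx -3218.1$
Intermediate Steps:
$W{\left(o,P \right)} = \sqrt{P + o}$
$v = - \frac{78}{-99 + \sqrt{13}}$ ($v = \frac{13 - 91}{\sqrt{14 - 1} - 99} = - \frac{78}{\sqrt{13} - 99} = - \frac{78}{-99 + \sqrt{13}} \approx 0.81766$)
$v 379 + \left(-225 + 201\right) \left(35 + 112\right) = \left(\frac{3861}{4894} + \frac{39 \sqrt{13}}{4894}\right) 379 + \left(-225 + 201\right) \left(35 + 112\right) = \left(\frac{1463319}{4894} + \frac{14781 \sqrt{13}}{4894}\right) - 3528 = - \frac{15802713}{4894} + \frac{14781 \sqrt{13}}{4894}$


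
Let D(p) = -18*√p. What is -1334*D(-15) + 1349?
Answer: 1349 + 24012*I*√15 ≈ 1349.0 + 92998.0*I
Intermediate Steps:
-1334*D(-15) + 1349 = -(-24012)*√(-15) + 1349 = -(-24012)*I*√15 + 1349 = 24012*I*√15 + 1349 = 1349 + 24012*I*√15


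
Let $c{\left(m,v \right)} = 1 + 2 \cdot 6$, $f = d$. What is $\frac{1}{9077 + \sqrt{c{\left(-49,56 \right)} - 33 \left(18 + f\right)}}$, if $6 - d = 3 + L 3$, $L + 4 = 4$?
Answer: $\frac{9077}{82392609} - \frac{2 i \sqrt{170}}{82392609} \approx 0.00011017 - 3.1649 \cdot 10^{-7} i$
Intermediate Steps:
$L = 0$ ($L = -4 + 4 = 0$)
$d = 3$ ($d = 6 - \left(3 + 0 \cdot 3\right) = 6 - \left(3 + 0\right) = 6 - 3 = 3$)
$f = 3$
$c{\left(m,v \right)} = 13$ ($c{\left(m,v \right)} = 1 + 12 = 13$)
$\frac{1}{9077 + \sqrt{c{\left(-49,56 \right)} - 33 \left(18 + f\right)}} = \frac{1}{9077 + \sqrt{13 - 33 \left(18 + 3\right)}} = \frac{1}{9077 + \sqrt{13 - 693}} = \frac{1}{9077 + \sqrt{-680}} = \frac{1}{9077 + 2 i \sqrt{170}}$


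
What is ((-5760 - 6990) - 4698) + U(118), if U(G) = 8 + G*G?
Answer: -3516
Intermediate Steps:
U(G) = 8 + G²
((-5760 - 6990) - 4698) + U(118) = ((-5760 - 6990) - 4698) + (8 + 118²) = (-12750 - 4698) + (8 + 13924) = -17448 + 13932 = -3516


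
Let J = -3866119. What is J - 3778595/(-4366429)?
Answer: -16881130340456/4366429 ≈ -3.8661e+6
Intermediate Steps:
J - 3778595/(-4366429) = -3866119 - 3778595/(-4366429) = -3866119 - 3778595*(-1)/4366429 = -3866119 - 1*(-3778595/4366429) = -3866119 + 3778595/4366429 = -16881130340456/4366429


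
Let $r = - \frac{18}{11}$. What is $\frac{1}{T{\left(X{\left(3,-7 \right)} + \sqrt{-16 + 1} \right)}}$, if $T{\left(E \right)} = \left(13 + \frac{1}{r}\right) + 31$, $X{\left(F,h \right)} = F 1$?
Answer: $\frac{18}{781} \approx 0.023047$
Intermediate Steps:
$X{\left(F,h \right)} = F$
$r = - \frac{18}{11}$ ($r = \left(-18\right) \frac{1}{11} = - \frac{18}{11} \approx -1.6364$)
$T{\left(E \right)} = \frac{781}{18}$ ($T{\left(E \right)} = \left(13 + \frac{1}{- \frac{18}{11}}\right) + 31 = \left(13 - \frac{11}{18}\right) + 31 = \frac{223}{18} + 31 = \frac{781}{18}$)
$\frac{1}{T{\left(X{\left(3,-7 \right)} + \sqrt{-16 + 1} \right)}} = \frac{1}{\frac{781}{18}} = \frac{18}{781}$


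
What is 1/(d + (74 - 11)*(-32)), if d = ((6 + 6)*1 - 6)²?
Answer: -1/1980 ≈ -0.00050505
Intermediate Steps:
d = 36 (d = (12*1 - 6)² = (12 - 6)² = 6² = 36)
1/(d + (74 - 11)*(-32)) = 1/(36 + (74 - 11)*(-32)) = 1/(36 + 63*(-32)) = 1/(36 - 2016) = 1/(-1980) = -1/1980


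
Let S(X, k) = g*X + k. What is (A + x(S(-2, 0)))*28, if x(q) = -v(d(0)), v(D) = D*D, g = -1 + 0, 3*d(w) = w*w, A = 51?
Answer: 1428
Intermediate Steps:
d(w) = w²/3 (d(w) = (w*w)/3 = w²/3)
g = -1
v(D) = D²
S(X, k) = k - X (S(X, k) = -X + k = k - X)
x(q) = 0 (x(q) = -((⅓)*0²)² = -((⅓)*0)² = -1*0² = -1*0 = 0)
(A + x(S(-2, 0)))*28 = (51 + 0)*28 = 51*28 = 1428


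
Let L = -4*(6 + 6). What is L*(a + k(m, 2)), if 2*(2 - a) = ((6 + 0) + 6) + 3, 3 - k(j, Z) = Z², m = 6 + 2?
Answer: 312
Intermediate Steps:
m = 8
k(j, Z) = 3 - Z²
a = -11/2 (a = 2 - (((6 + 0) + 6) + 3)/2 = 2 - ((6 + 6) + 3)/2 = 2 - (12 + 3)/2 = 2 - ½*15 = 2 - 15/2 = -11/2 ≈ -5.5000)
L = -48 (L = -4*12 = -48)
L*(a + k(m, 2)) = -48*(-11/2 + (3 - 1*2²)) = -48*(-11/2 + (3 - 1*4)) = -48*(-11/2 + (3 - 4)) = -48*(-11/2 - 1) = -48*(-13/2) = 312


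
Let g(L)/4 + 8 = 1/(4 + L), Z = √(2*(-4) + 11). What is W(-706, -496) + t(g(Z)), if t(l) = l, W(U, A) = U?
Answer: -9578/13 - 4*√3/13 ≈ -737.30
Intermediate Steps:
Z = √3 (Z = √(-8 + 11) = √3 ≈ 1.7320)
g(L) = -32 + 4/(4 + L)
W(-706, -496) + t(g(Z)) = -706 + 4*(-31 - 8*√3)/(4 + √3)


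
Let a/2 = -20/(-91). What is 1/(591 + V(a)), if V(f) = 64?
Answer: 1/655 ≈ 0.0015267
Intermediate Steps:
a = 40/91 (a = 2*(-20/(-91)) = 2*(-20*(-1/91)) = 2*(20/91) = 40/91 ≈ 0.43956)
1/(591 + V(a)) = 1/(591 + 64) = 1/655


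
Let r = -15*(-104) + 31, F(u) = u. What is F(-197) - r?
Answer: -1788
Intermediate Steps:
r = 1591 (r = 1560 + 31 = 1591)
F(-197) - r = -197 - 1*1591 = -197 - 1591 = -1788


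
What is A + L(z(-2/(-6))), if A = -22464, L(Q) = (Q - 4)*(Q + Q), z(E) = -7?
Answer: -22310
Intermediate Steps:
L(Q) = 2*Q*(-4 + Q) (L(Q) = (-4 + Q)*(2*Q) = 2*Q*(-4 + Q))
A + L(z(-2/(-6))) = -22464 + 2*(-7)*(-4 - 7) = -22464 + 2*(-7)*(-11) = -22464 + 154 = -22310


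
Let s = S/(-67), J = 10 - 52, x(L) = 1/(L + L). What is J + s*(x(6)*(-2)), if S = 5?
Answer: -16879/402 ≈ -41.988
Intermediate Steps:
x(L) = 1/(2*L)
J = -42
s = -5/67 (s = 5/(-67) = 5*(-1/67) = -5/67 ≈ -0.074627)
J + s*(x(6)*(-2)) = -42 - 5*(½)/6*(-2)/67 = -42 - 5*(½)*(⅙)*(-2)/67 = -42 - 5*(-2)/804 = -42 - 5/67*(-⅙) = -42 + 5/402 = -16879/402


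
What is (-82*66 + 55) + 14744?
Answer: 9387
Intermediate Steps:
(-82*66 + 55) + 14744 = (-5412 + 55) + 14744 = -5357 + 14744 = 9387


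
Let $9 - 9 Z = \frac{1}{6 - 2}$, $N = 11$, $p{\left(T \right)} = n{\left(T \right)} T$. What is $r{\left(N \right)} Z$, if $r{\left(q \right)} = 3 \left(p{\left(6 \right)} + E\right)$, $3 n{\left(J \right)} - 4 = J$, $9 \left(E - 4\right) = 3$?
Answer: $\frac{2555}{36} \approx 70.972$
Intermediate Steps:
$E = \frac{13}{3}$ ($E = 4 + \frac{1}{9} \cdot 3 = 4 + \frac{1}{3} = \frac{13}{3} \approx 4.3333$)
$n{\left(J \right)} = \frac{4}{3} + \frac{J}{3}$
$p{\left(T \right)} = T \left(\frac{4}{3} + \frac{T}{3}\right)$ ($p{\left(T \right)} = \left(\frac{4}{3} + \frac{T}{3}\right) T = T \left(\frac{4}{3} + \frac{T}{3}\right)$)
$r{\left(q \right)} = 73$ ($r{\left(q \right)} = 3 \left(\frac{1}{3} \cdot 6 \left(4 + 6\right) + \frac{13}{3}\right) = 3 \left(\frac{1}{3} \cdot 6 \cdot 10 + \frac{13}{3}\right) = 3 \left(20 + \frac{13}{3}\right) = 3 \cdot \frac{73}{3} = 73$)
$Z = \frac{35}{36}$ ($Z = 1 - \frac{1}{9 \left(6 - 2\right)} = 1 - \frac{1}{9 \cdot 4} = 1 - \frac{1}{36} = \frac{35}{36} \approx 0.97222$)
$r{\left(N \right)} Z = 73 \cdot \frac{35}{36} = \frac{2555}{36}$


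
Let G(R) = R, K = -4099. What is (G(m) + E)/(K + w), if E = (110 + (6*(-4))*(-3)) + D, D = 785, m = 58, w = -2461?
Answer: -5/32 ≈ -0.15625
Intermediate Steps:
E = 967 (E = (110 + (6*(-4))*(-3)) + 785 = (110 - 24*(-3)) + 785 = (110 + 72) + 785 = 182 + 785 = 967)
(G(m) + E)/(K + w) = (58 + 967)/(-4099 - 2461) = 1025/(-6560) = 1025*(-1/6560) = -5/32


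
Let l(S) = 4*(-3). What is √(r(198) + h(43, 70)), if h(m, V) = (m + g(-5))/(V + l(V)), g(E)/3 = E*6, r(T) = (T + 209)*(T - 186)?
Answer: 5*√657082/58 ≈ 69.880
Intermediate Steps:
l(S) = -12
r(T) = (-186 + T)*(209 + T) (r(T) = (209 + T)*(-186 + T) = (-186 + T)*(209 + T))
g(E) = 18*E (g(E) = 3*(E*6) = 3*(6*E) = 18*E)
h(m, V) = (-90 + m)/(-12 + V) (h(m, V) = (m + 18*(-5))/(V - 12) = (m - 90)/(-12 + V) = (-90 + m)/(-12 + V))
√(r(198) + h(43, 70)) = √((-38874 + 198² + 23*198) + (-90 + 43)/(-12 + 70)) = √((-38874 + 39204 + 4554) - 47/58) = √(4884 + (1/58)*(-47)) = √(4884 - 47/58) = √(283225/58) = 5*√657082/58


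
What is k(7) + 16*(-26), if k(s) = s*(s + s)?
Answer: -318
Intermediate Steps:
k(s) = 2*s**2 (k(s) = s*(2*s) = 2*s**2)
k(7) + 16*(-26) = 2*7**2 + 16*(-26) = 2*49 - 416 = 98 - 416 = -318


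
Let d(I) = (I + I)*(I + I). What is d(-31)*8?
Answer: 30752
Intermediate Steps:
d(I) = 4*I**2 (d(I) = (2*I)*(2*I) = 4*I**2)
d(-31)*8 = (4*(-31)**2)*8 = (4*961)*8 = 3844*8 = 30752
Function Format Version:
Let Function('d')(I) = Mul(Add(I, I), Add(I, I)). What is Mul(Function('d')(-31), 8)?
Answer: 30752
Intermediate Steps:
Function('d')(I) = Mul(4, Pow(I, 2)) (Function('d')(I) = Mul(Mul(2, I), Mul(2, I)) = Mul(4, Pow(I, 2)))
Mul(Function('d')(-31), 8) = Mul(Mul(4, Pow(-31, 2)), 8) = Mul(Mul(4, 961), 8) = Mul(3844, 8) = 30752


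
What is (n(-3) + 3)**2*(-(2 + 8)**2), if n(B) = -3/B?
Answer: -1600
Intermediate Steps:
(n(-3) + 3)**2*(-(2 + 8)**2) = (-3/(-3) + 3)**2*(-(2 + 8)**2) = (-3*(-1/3) + 3)**2*(-1*10**2) = (1 + 3)**2*(-1*100) = 4**2*(-100) = 16*(-100) = -1600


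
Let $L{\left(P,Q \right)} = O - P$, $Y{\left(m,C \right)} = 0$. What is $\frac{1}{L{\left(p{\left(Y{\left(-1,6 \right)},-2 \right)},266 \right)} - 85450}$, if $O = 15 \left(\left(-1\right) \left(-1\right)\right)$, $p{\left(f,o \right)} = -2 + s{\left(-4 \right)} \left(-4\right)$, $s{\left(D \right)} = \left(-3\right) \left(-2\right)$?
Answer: $- \frac{1}{85409} \approx -1.1708 \cdot 10^{-5}$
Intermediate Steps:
$s{\left(D \right)} = 6$
$p{\left(f,o \right)} = -26$ ($p{\left(f,o \right)} = -2 + 6 \left(-4\right) = -2 - 24 = -26$)
$O = 15$ ($O = 15 \cdot 1 = 15$)
$L{\left(P,Q \right)} = 15 - P$
$\frac{1}{L{\left(p{\left(Y{\left(-1,6 \right)},-2 \right)},266 \right)} - 85450} = \frac{1}{\left(15 - -26\right) - 85450} = \frac{1}{\left(15 + 26\right) - 85450} = \frac{1}{41 - 85450} = \frac{1}{-85409} = - \frac{1}{85409}$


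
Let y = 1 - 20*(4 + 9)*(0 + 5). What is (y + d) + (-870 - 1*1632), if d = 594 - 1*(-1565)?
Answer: -1642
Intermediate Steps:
y = -1299 (y = 1 - 260*5 = 1 - 20*65 = 1 - 1300 = -1299)
d = 2159 (d = 594 + 1565 = 2159)
(y + d) + (-870 - 1*1632) = (-1299 + 2159) + (-870 - 1*1632) = 860 + (-870 - 1632) = 860 - 2502 = -1642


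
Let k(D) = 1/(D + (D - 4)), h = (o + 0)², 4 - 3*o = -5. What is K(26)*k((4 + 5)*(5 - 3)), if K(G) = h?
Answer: 9/32 ≈ 0.28125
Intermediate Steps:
o = 3 (o = 4/3 - ⅓*(-5) = 4/3 + 5/3 = 3)
h = 9 (h = (3 + 0)² = 3² = 9)
K(G) = 9
k(D) = 1/(-4 + 2*D) (k(D) = 1/(D + (-4 + D)) = 1/(-4 + 2*D))
K(26)*k((4 + 5)*(5 - 3)) = 9*(1/(2*(-2 + (4 + 5)*(5 - 3)))) = 9*(1/(2*(-2 + 9*2))) = 9*(1/(2*(-2 + 18))) = 9*((½)/16) = 9*((½)*(1/16)) = 9*(1/32) = 9/32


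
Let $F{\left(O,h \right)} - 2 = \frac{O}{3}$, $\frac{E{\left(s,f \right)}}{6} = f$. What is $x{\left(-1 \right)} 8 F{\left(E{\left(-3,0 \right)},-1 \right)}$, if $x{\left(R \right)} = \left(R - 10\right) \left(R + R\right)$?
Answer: $352$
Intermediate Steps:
$E{\left(s,f \right)} = 6 f$
$x{\left(R \right)} = 2 R \left(-10 + R\right)$ ($x{\left(R \right)} = \left(-10 + R\right) 2 R = 2 R \left(-10 + R\right)$)
$F{\left(O,h \right)} = 2 + \frac{O}{3}$
$x{\left(-1 \right)} 8 F{\left(E{\left(-3,0 \right)},-1 \right)} = 2 \left(-1\right) \left(-10 - 1\right) 8 \left(2 + \frac{6 \cdot 0}{3}\right) = 2 \left(-1\right) \left(-11\right) 8 \left(2 + \frac{1}{3} \cdot 0\right) = 22 \cdot 8 \left(2 + 0\right) = 176 \cdot 2 = 352$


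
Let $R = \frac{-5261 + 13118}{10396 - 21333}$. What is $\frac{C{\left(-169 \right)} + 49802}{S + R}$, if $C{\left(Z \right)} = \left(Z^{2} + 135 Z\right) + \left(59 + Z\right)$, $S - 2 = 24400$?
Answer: $\frac{606325406}{266876817} \approx 2.2719$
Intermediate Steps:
$R = - \frac{7857}{10937}$ ($R = \frac{7857}{-10937} = 7857 \left(- \frac{1}{10937}\right) = - \frac{7857}{10937} \approx -0.71839$)
$S = 24402$ ($S = 2 + 24400 = 24402$)
$C{\left(Z \right)} = 59 + Z^{2} + 136 Z$
$\frac{C{\left(-169 \right)} + 49802}{S + R} = \frac{\left(59 + \left(-169\right)^{2} + 136 \left(-169\right)\right) + 49802}{24402 - \frac{7857}{10937}} = \frac{\left(59 + 28561 - 22984\right) + 49802}{\frac{266876817}{10937}} = \left(5636 + 49802\right) \frac{10937}{266876817} = 55438 \cdot \frac{10937}{266876817} = \frac{606325406}{266876817}$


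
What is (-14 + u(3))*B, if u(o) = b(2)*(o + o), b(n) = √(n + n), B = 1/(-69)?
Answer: 2/69 ≈ 0.028986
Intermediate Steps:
B = -1/69 ≈ -0.014493
b(n) = √2*√n (b(n) = √(2*n) = √2*√n)
u(o) = 4*o (u(o) = (√2*√2)*(o + o) = 2*(2*o) = 4*o)
(-14 + u(3))*B = (-14 + 4*3)*(-1/69) = (-14 + 12)*(-1/69) = -2*(-1/69) = 2/69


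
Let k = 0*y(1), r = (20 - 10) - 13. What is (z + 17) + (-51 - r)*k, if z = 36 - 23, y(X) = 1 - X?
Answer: 30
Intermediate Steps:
r = -3 (r = 10 - 13 = -3)
k = 0 (k = 0*(1 - 1*1) = 0*(1 - 1) = 0*0 = 0)
z = 13
(z + 17) + (-51 - r)*k = (13 + 17) + (-51 - 1*(-3))*0 = 30 + (-51 + 3)*0 = 30 - 48*0 = 30 + 0 = 30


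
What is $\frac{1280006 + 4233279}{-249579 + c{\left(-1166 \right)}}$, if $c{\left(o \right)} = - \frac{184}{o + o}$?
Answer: $- \frac{3214245155}{145504511} \approx -22.09$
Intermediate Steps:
$c{\left(o \right)} = - \frac{92}{o}$ ($c{\left(o \right)} = - \frac{184}{2 o} = - 184 \frac{1}{2 o} = - \frac{92}{o}$)
$\frac{1280006 + 4233279}{-249579 + c{\left(-1166 \right)}} = \frac{1280006 + 4233279}{-249579 - \frac{92}{-1166}} = \frac{5513285}{-249579 - - \frac{46}{583}} = \frac{5513285}{-249579 + \frac{46}{583}} = \frac{5513285}{- \frac{145504511}{583}} = 5513285 \left(- \frac{583}{145504511}\right) = - \frac{3214245155}{145504511}$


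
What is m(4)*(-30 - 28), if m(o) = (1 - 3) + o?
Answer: -116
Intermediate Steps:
m(o) = -2 + o
m(4)*(-30 - 28) = (-2 + 4)*(-30 - 28) = 2*(-58) = -116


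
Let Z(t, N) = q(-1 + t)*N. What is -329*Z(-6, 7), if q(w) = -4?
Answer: 9212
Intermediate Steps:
Z(t, N) = -4*N
-329*Z(-6, 7) = -(-1316)*7 = -329*(-28) = 9212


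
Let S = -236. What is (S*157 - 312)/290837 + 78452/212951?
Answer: 14860043160/61934029987 ≈ 0.23993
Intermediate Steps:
(S*157 - 312)/290837 + 78452/212951 = (-236*157 - 312)/290837 + 78452/212951 = (-37052 - 312)*(1/290837) + 78452*(1/212951) = -37364*1/290837 + 78452/212951 = -37364/290837 + 78452/212951 = 14860043160/61934029987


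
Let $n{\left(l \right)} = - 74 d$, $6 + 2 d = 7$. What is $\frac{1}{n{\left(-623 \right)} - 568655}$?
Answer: $- \frac{1}{568692} \approx -1.7584 \cdot 10^{-6}$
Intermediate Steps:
$d = \frac{1}{2}$ ($d = -3 + \frac{1}{2} \cdot 7 = -3 + \frac{7}{2} = \frac{1}{2} \approx 0.5$)
$n{\left(l \right)} = -37$ ($n{\left(l \right)} = \left(-74\right) \frac{1}{2} = -37$)
$\frac{1}{n{\left(-623 \right)} - 568655} = \frac{1}{-37 - 568655} = \frac{1}{-568692} = - \frac{1}{568692}$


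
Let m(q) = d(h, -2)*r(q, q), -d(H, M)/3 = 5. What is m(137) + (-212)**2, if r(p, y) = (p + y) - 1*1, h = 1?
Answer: 40849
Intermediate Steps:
d(H, M) = -15 (d(H, M) = -3*5 = -15)
r(p, y) = -1 + p + y (r(p, y) = (p + y) - 1 = -1 + p + y)
m(q) = 15 - 30*q (m(q) = -15*(-1 + q + q) = -15*(-1 + 2*q) = 15 - 30*q)
m(137) + (-212)**2 = (15 - 30*137) + (-212)**2 = (15 - 4110) + 44944 = -4095 + 44944 = 40849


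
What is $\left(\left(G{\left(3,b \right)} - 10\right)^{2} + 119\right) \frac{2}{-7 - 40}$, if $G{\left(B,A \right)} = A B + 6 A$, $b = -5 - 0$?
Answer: $- \frac{6288}{47} \approx -133.79$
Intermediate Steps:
$b = -5$ ($b = -5 + 0 = -5$)
$G{\left(B,A \right)} = 6 A + A B$
$\left(\left(G{\left(3,b \right)} - 10\right)^{2} + 119\right) \frac{2}{-7 - 40} = \left(\left(- 5 \left(6 + 3\right) - 10\right)^{2} + 119\right) \frac{2}{-7 - 40} = \left(\left(\left(-5\right) 9 - 10\right)^{2} + 119\right) \frac{2}{-47} = \left(\left(-45 - 10\right)^{2} + 119\right) 2 \left(- \frac{1}{47}\right) = \left(\left(-55\right)^{2} + 119\right) \left(- \frac{2}{47}\right) = \left(3025 + 119\right) \left(- \frac{2}{47}\right) = 3144 \left(- \frac{2}{47}\right) = - \frac{6288}{47}$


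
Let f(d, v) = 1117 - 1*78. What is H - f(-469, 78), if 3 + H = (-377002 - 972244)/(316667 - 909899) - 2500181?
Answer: -741902086745/296616 ≈ -2.5012e+6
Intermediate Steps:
f(d, v) = 1039 (f(d, v) = 1117 - 78 = 1039)
H = -741593902721/296616 (H = -3 + ((-377002 - 972244)/(316667 - 909899) - 2500181) = -3 + (-1349246/(-593232) - 2500181) = -3 + (-1349246*(-1/593232) - 2500181) = -3 + (674623/296616 - 2500181) = -3 - 741593012873/296616 = -741593902721/296616 ≈ -2.5002e+6)
H - f(-469, 78) = -741593902721/296616 - 1*1039 = -741593902721/296616 - 1039 = -741902086745/296616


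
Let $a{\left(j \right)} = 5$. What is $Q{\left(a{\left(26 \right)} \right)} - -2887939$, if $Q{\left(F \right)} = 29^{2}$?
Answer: $2888780$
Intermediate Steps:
$Q{\left(F \right)} = 841$
$Q{\left(a{\left(26 \right)} \right)} - -2887939 = 841 - -2887939 = 841 + 2887939 = 2888780$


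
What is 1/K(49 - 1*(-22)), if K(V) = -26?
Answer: -1/26 ≈ -0.038462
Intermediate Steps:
1/K(49 - 1*(-22)) = 1/(-26) = -1/26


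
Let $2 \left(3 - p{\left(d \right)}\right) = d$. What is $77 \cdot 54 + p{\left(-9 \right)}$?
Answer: $\frac{8331}{2} \approx 4165.5$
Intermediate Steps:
$p{\left(d \right)} = 3 - \frac{d}{2}$
$77 \cdot 54 + p{\left(-9 \right)} = 77 \cdot 54 + \left(3 - - \frac{9}{2}\right) = 4158 + \left(3 + \frac{9}{2}\right) = 4158 + \frac{15}{2} = \frac{8331}{2}$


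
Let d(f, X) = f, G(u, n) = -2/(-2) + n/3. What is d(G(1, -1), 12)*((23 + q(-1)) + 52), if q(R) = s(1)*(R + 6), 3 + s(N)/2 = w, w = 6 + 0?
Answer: 70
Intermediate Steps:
G(u, n) = 1 + n/3 (G(u, n) = -2*(-½) + n*(⅓) = 1 + n/3)
w = 6
s(N) = 6 (s(N) = -6 + 2*6 = -6 + 12 = 6)
q(R) = 36 + 6*R (q(R) = 6*(R + 6) = 6*(6 + R) = 36 + 6*R)
d(G(1, -1), 12)*((23 + q(-1)) + 52) = (1 + (⅓)*(-1))*((23 + (36 + 6*(-1))) + 52) = (1 - ⅓)*((23 + (36 - 6)) + 52) = 2*((23 + 30) + 52)/3 = 2*(53 + 52)/3 = (⅔)*105 = 70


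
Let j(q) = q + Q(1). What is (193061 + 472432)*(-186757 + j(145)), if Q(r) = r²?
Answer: -124188314223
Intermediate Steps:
j(q) = 1 + q (j(q) = q + 1² = q + 1 = 1 + q)
(193061 + 472432)*(-186757 + j(145)) = (193061 + 472432)*(-186757 + (1 + 145)) = 665493*(-186757 + 146) = 665493*(-186611) = -124188314223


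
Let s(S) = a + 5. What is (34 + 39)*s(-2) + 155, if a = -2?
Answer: 374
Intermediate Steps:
s(S) = 3 (s(S) = -2 + 5 = 3)
(34 + 39)*s(-2) + 155 = (34 + 39)*3 + 155 = 73*3 + 155 = 219 + 155 = 374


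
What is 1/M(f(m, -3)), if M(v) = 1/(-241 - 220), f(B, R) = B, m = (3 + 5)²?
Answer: -461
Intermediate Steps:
m = 64 (m = 8² = 64)
M(v) = -1/461 (M(v) = 1/(-461) = -1/461)
1/M(f(m, -3)) = 1/(-1/461) = -461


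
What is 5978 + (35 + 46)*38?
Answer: 9056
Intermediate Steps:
5978 + (35 + 46)*38 = 5978 + 81*38 = 5978 + 3078 = 9056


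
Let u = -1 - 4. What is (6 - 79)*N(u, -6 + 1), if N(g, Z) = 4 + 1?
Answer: -365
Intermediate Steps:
u = -5
N(g, Z) = 5
(6 - 79)*N(u, -6 + 1) = (6 - 79)*5 = -73*5 = -365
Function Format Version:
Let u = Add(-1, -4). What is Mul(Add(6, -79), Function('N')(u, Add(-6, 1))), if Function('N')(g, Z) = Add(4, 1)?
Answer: -365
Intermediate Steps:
u = -5
Function('N')(g, Z) = 5
Mul(Add(6, -79), Function('N')(u, Add(-6, 1))) = Mul(Add(6, -79), 5) = Mul(-73, 5) = -365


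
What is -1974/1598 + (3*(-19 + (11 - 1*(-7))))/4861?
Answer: -102132/82637 ≈ -1.2359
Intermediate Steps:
-1974/1598 + (3*(-19 + (11 - 1*(-7))))/4861 = -1974*1/1598 + (3*(-19 + (11 + 7)))*(1/4861) = -21/17 + (3*(-19 + 18))*(1/4861) = -21/17 + (3*(-1))*(1/4861) = -21/17 - 3*1/4861 = -21/17 - 3/4861 = -102132/82637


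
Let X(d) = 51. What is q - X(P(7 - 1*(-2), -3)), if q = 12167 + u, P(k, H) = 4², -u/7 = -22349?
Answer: 168559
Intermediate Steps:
u = 156443 (u = -7*(-22349) = 156443)
P(k, H) = 16
q = 168610 (q = 12167 + 156443 = 168610)
q - X(P(7 - 1*(-2), -3)) = 168610 - 1*51 = 168610 - 51 = 168559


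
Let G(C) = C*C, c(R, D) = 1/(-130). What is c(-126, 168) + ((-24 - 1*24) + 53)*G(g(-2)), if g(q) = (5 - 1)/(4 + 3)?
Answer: 10351/6370 ≈ 1.6250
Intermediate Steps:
g(q) = 4/7
c(R, D) = -1/130
G(C) = C²
c(-126, 168) + ((-24 - 1*24) + 53)*G(g(-2)) = -1/130 + ((-24 - 1*24) + 53)*(4/7)² = -1/130 + ((-24 - 24) + 53)*(16/49) = -1/130 + (-48 + 53)*(16/49) = -1/130 + 5*(16/49) = -1/130 + 80/49 = 10351/6370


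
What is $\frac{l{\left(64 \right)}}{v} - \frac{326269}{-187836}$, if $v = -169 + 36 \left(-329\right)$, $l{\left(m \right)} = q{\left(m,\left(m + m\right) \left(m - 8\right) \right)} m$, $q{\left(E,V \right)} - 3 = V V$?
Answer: $- \frac{617663684931911}{2256473868} \approx -2.7373 \cdot 10^{5}$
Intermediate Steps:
$q{\left(E,V \right)} = 3 + V^{2}$ ($q{\left(E,V \right)} = 3 + V V = 3 + V^{2}$)
$l{\left(m \right)} = m \left(3 + 4 m^{2} \left(-8 + m\right)^{2}\right)$ ($l{\left(m \right)} = \left(3 + \left(\left(m + m\right) \left(m - 8\right)\right)^{2}\right) m = \left(3 + \left(2 m \left(-8 + m\right)\right)^{2}\right) m = \left(3 + 4 m^{2} \left(-8 + m\right)^{2}\right) m = m \left(3 + 4 m^{2} \left(-8 + m\right)^{2}\right)$)
$v = -12013$ ($v = -169 - 11844 = -12013$)
$\frac{l{\left(64 \right)}}{v} - \frac{326269}{-187836} = \frac{64 \left(3 + 4 \cdot 64^{2} \left(-8 + 64\right)^{2}\right)}{-12013} - \frac{326269}{-187836} = 64 \left(3 + 4 \cdot 4096 \cdot 56^{2}\right) \left(- \frac{1}{12013}\right) - - \frac{326269}{187836} = 64 \left(3 + 4 \cdot 4096 \cdot 3136\right) \left(- \frac{1}{12013}\right) + \frac{326269}{187836} = 64 \left(3 + 51380224\right) \left(- \frac{1}{12013}\right) + \frac{326269}{187836} = 64 \cdot 51380227 \left(- \frac{1}{12013}\right) + \frac{326269}{187836} = 3288334528 \left(- \frac{1}{12013}\right) + \frac{326269}{187836} = - \frac{3288334528}{12013} + \frac{326269}{187836} = - \frac{617663684931911}{2256473868}$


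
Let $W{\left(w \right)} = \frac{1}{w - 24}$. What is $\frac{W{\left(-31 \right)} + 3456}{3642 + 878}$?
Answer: $\frac{190079}{248600} \approx 0.7646$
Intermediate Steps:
$W{\left(w \right)} = \frac{1}{-24 + w}$
$\frac{W{\left(-31 \right)} + 3456}{3642 + 878} = \frac{\frac{1}{-24 - 31} + 3456}{3642 + 878} = \frac{\frac{1}{-55} + 3456}{4520} = \left(- \frac{1}{55} + 3456\right) \frac{1}{4520} = \frac{190079}{55} \cdot \frac{1}{4520} = \frac{190079}{248600}$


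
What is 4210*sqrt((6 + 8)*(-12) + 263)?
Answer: 4210*sqrt(95) ≈ 41034.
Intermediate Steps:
4210*sqrt((6 + 8)*(-12) + 263) = 4210*sqrt(14*(-12) + 263) = 4210*sqrt(-168 + 263) = 4210*sqrt(95)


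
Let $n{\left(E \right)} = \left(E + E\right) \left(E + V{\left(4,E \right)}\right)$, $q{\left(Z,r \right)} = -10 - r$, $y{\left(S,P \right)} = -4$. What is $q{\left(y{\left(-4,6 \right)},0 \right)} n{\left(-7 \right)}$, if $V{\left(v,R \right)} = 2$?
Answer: $-700$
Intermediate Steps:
$n{\left(E \right)} = 2 E \left(2 + E\right)$ ($n{\left(E \right)} = \left(E + E\right) \left(E + 2\right) = 2 E \left(2 + E\right)$)
$q{\left(y{\left(-4,6 \right)},0 \right)} n{\left(-7 \right)} = \left(-10 - 0\right) 2 \left(-7\right) \left(2 - 7\right) = \left(-10 + 0\right) 2 \left(-7\right) \left(-5\right) = \left(-10\right) 70 = -700$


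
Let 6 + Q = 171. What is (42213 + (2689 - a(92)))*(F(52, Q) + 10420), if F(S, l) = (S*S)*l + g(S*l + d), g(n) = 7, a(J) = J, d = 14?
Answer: 20459663470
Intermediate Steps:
Q = 165 (Q = -6 + 171 = 165)
F(S, l) = 7 + l*S² (F(S, l) = (S*S)*l + 7 = S²*l + 7 = l*S² + 7 = 7 + l*S²)
(42213 + (2689 - a(92)))*(F(52, Q) + 10420) = (42213 + (2689 - 1*92))*((7 + 165*52²) + 10420) = (42213 + (2689 - 92))*((7 + 165*2704) + 10420) = (42213 + 2597)*((7 + 446160) + 10420) = 44810*(446167 + 10420) = 44810*456587 = 20459663470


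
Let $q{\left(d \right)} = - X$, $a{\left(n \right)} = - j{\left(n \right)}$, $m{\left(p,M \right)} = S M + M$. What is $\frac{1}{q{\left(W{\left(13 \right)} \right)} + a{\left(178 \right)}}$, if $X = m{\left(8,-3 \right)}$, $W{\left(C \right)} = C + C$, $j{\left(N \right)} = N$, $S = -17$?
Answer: $- \frac{1}{226} \approx -0.0044248$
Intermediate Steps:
$m{\left(p,M \right)} = - 16 M$ ($m{\left(p,M \right)} = - 17 M + M = - 16 M$)
$W{\left(C \right)} = 2 C$
$a{\left(n \right)} = - n$
$X = 48$ ($X = \left(-16\right) \left(-3\right) = 48$)
$q{\left(d \right)} = -48$ ($q{\left(d \right)} = \left(-1\right) 48 = -48$)
$\frac{1}{q{\left(W{\left(13 \right)} \right)} + a{\left(178 \right)}} = \frac{1}{-48 - 178} = \frac{1}{-226} = - \frac{1}{226}$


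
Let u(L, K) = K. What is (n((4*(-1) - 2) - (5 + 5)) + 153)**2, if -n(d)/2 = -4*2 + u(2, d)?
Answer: 40401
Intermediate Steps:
n(d) = 16 - 2*d (n(d) = -2*(-4*2 + d) = -2*(-8 + d) = 16 - 2*d)
(n((4*(-1) - 2) - (5 + 5)) + 153)**2 = ((16 - 2*((4*(-1) - 2) - (5 + 5))) + 153)**2 = ((16 - 2*((-4 - 2) - 1*10)) + 153)**2 = ((16 - 2*(-6 - 10)) + 153)**2 = ((16 - 2*(-16)) + 153)**2 = ((16 + 32) + 153)**2 = (48 + 153)**2 = 201**2 = 40401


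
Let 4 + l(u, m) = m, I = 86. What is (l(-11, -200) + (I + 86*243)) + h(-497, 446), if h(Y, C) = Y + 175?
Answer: 20458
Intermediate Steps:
h(Y, C) = 175 + Y
l(u, m) = -4 + m
(l(-11, -200) + (I + 86*243)) + h(-497, 446) = ((-4 - 200) + (86 + 86*243)) + (175 - 497) = (-204 + (86 + 20898)) - 322 = (-204 + 20984) - 322 = 20780 - 322 = 20458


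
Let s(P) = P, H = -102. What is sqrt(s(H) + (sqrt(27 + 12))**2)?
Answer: 3*I*sqrt(7) ≈ 7.9373*I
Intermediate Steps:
sqrt(s(H) + (sqrt(27 + 12))**2) = sqrt(-102 + (sqrt(27 + 12))**2) = sqrt(-102 + (sqrt(39))**2) = sqrt(-102 + 39) = sqrt(-63) = 3*I*sqrt(7)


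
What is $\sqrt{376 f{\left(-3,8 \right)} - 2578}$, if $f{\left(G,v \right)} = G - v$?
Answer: $3 i \sqrt{746} \approx 81.939 i$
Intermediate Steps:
$\sqrt{376 f{\left(-3,8 \right)} - 2578} = \sqrt{376 \left(-3 - 8\right) - 2578} = \sqrt{376 \left(-11\right) - 2578} = \sqrt{-4136 - 2578} = \sqrt{-6714} = 3 i \sqrt{746}$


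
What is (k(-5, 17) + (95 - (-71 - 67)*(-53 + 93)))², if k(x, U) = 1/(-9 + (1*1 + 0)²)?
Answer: 2017716561/64 ≈ 3.1527e+7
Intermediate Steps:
k(x, U) = -⅛ (k(x, U) = 1/(-9 + (1 + 0)²) = 1/(-9 + 1²) = 1/(-9 + 1) = 1/(-8) = -⅛)
(k(-5, 17) + (95 - (-71 - 67)*(-53 + 93)))² = (-⅛ + (95 - (-71 - 67)*(-53 + 93)))² = (-⅛ + (95 - (-138)*40))² = (-⅛ + (95 - 1*(-5520)))² = (-⅛ + (95 + 5520))² = (-⅛ + 5615)² = (44919/8)² = 2017716561/64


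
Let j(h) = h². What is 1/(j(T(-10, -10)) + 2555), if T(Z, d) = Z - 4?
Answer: 1/2751 ≈ 0.00036350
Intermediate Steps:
T(Z, d) = -4 + Z
1/(j(T(-10, -10)) + 2555) = 1/((-4 - 10)² + 2555) = 1/((-14)² + 2555) = 1/(196 + 2555) = 1/2751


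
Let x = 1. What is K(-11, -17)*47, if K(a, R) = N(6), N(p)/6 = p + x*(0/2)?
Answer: 1692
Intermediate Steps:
N(p) = 6*p (N(p) = 6*(p + 1*(0/2)) = 6*(p + 1*(0*(½))) = 6*(p + 1*0) = 6*(p + 0) = 6*p)
K(a, R) = 36 (K(a, R) = 6*6 = 36)
K(-11, -17)*47 = 36*47 = 1692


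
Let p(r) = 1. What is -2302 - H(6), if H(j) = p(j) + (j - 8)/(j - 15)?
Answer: -20729/9 ≈ -2303.2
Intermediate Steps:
H(j) = 1 + (-8 + j)/(-15 + j) (H(j) = 1 + (j - 8)/(j - 15) = 1 + (-8 + j)/(-15 + j))
-2302 - H(6) = -2302 - (-23 + 2*6)/(-15 + 6) = -2302 - (-23 + 12)/(-9) = -2302 - (-1)*(-11)/9 = -2302 - 1*11/9 = -2302 - 11/9 = -20729/9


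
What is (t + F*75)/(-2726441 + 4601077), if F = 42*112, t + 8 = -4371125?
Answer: -4018333/1874636 ≈ -2.1435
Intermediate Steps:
t = -4371133 (t = -8 - 4371125 = -4371133)
F = 4704
(t + F*75)/(-2726441 + 4601077) = (-4371133 + 4704*75)/(-2726441 + 4601077) = (-4371133 + 352800)/1874636 = -4018333*1/1874636 = -4018333/1874636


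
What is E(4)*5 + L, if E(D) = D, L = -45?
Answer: -25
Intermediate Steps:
E(4)*5 + L = 4*5 - 45 = 20 - 45 = -25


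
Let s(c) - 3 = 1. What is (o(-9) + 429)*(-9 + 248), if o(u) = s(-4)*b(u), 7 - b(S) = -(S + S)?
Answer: 92015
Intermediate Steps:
s(c) = 4 (s(c) = 3 + 1 = 4)
b(S) = 7 + 2*S (b(S) = 7 - (-1)*(S + S) = 7 - (-1)*2*S = 7 - (-2)*S = 7 + 2*S)
o(u) = 28 + 8*u (o(u) = 4*(7 + 2*u) = 28 + 8*u)
(o(-9) + 429)*(-9 + 248) = ((28 + 8*(-9)) + 429)*(-9 + 248) = ((28 - 72) + 429)*239 = (-44 + 429)*239 = 385*239 = 92015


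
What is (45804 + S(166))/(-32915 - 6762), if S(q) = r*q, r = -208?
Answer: -11276/39677 ≈ -0.28419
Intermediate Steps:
S(q) = -208*q
(45804 + S(166))/(-32915 - 6762) = (45804 - 208*166)/(-32915 - 6762) = (45804 - 34528)/(-39677) = 11276*(-1/39677) = -11276/39677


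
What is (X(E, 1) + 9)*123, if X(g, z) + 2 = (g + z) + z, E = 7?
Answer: 1968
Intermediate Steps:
X(g, z) = -2 + g + 2*z (X(g, z) = -2 + ((g + z) + z) = -2 + (g + 2*z) = -2 + g + 2*z)
(X(E, 1) + 9)*123 = ((-2 + 7 + 2*1) + 9)*123 = ((-2 + 7 + 2) + 9)*123 = (7 + 9)*123 = 16*123 = 1968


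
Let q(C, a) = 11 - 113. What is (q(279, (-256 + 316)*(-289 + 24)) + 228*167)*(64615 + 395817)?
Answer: 17484444768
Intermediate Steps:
q(C, a) = -102
(q(279, (-256 + 316)*(-289 + 24)) + 228*167)*(64615 + 395817) = (-102 + 228*167)*(64615 + 395817) = (-102 + 38076)*460432 = 37974*460432 = 17484444768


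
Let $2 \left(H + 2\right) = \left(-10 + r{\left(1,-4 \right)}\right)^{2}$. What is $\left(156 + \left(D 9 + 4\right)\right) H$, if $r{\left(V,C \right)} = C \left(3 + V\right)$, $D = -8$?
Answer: $29568$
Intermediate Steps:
$H = 336$ ($H = -2 + \frac{\left(-10 - 4 \left(3 + 1\right)\right)^{2}}{2} = -2 + \frac{\left(-10 - 16\right)^{2}}{2} = -2 + \frac{\left(-26\right)^{2}}{2} = -2 + \frac{1}{2} \cdot 676 = -2 + 338 = 336$)
$\left(156 + \left(D 9 + 4\right)\right) H = \left(156 + \left(\left(-8\right) 9 + 4\right)\right) 336 = \left(156 + \left(-72 + 4\right)\right) 336 = \left(156 - 68\right) 336 = 88 \cdot 336 = 29568$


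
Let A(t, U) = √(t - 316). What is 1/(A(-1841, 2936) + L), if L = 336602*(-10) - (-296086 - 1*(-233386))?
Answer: -3303320/10911923024557 - I*√2157/10911923024557 ≈ -3.0273e-7 - 4.2562e-12*I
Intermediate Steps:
A(t, U) = √(-316 + t)
L = -3303320 (L = -3366020 - (-296086 + 233386) = -3366020 - 1*(-62700) = -3366020 + 62700 = -3303320)
1/(A(-1841, 2936) + L) = 1/(√(-316 - 1841) - 3303320) = 1/(√(-2157) - 3303320) = 1/(I*√2157 - 3303320) = 1/(-3303320 + I*√2157)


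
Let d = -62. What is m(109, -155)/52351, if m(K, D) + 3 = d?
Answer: -5/4027 ≈ -0.0012416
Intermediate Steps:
m(K, D) = -65 (m(K, D) = -3 - 62 = -65)
m(109, -155)/52351 = -65/52351 = -65*1/52351 = -5/4027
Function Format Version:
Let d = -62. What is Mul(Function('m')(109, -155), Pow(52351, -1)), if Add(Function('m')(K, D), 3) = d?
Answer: Rational(-5, 4027) ≈ -0.0012416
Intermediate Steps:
Function('m')(K, D) = -65 (Function('m')(K, D) = Add(-3, -62) = -65)
Mul(Function('m')(109, -155), Pow(52351, -1)) = Mul(-65, Pow(52351, -1)) = Mul(-65, Rational(1, 52351)) = Rational(-5, 4027)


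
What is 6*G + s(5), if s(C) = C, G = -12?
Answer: -67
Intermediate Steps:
6*G + s(5) = 6*(-12) + 5 = -72 + 5 = -67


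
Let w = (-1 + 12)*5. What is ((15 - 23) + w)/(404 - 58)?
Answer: 47/346 ≈ 0.13584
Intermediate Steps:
w = 55 (w = 11*5 = 55)
((15 - 23) + w)/(404 - 58) = ((15 - 23) + 55)/(404 - 58) = (-8 + 55)/346 = 47*(1/346) = 47/346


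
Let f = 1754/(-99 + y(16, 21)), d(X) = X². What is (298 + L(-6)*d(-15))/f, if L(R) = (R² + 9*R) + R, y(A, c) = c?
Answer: 198978/877 ≈ 226.88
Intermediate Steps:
f = -877/39 (f = 1754/(-99 + 21) = 1754/(-78) = -1/78*1754 = -877/39 ≈ -22.487)
L(R) = R² + 10*R
(298 + L(-6)*d(-15))/f = (298 - 6*(10 - 6)*(-15)²)/(-877/39) = (298 - 6*4*225)*(-39/877) = (298 - 24*225)*(-39/877) = (298 - 5400)*(-39/877) = -5102*(-39/877) = 198978/877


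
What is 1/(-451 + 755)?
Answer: 1/304 ≈ 0.0032895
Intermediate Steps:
1/(-451 + 755) = 1/304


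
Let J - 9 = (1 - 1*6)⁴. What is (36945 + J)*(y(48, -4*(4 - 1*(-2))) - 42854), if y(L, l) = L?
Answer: -1608606674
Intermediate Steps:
J = 634 (J = 9 + (1 - 1*6)⁴ = 9 + (1 - 6)⁴ = 9 + (-5)⁴ = 9 + 625 = 634)
(36945 + J)*(y(48, -4*(4 - 1*(-2))) - 42854) = (36945 + 634)*(48 - 42854) = 37579*(-42806) = -1608606674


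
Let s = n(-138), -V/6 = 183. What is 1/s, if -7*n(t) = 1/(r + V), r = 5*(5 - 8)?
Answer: 7791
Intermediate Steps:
r = -15 (r = 5*(-3) = -15)
V = -1098 (V = -6*183 = -1098)
n(t) = 1/7791 (n(t) = -1/(7*(-15 - 1098)) = -⅐/(-1113) = -⅐*(-1/1113) = 1/7791)
s = 1/7791 ≈ 0.00012835
1/s = 1/(1/7791) = 7791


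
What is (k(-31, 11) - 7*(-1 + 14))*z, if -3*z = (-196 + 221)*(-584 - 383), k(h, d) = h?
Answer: -2949350/3 ≈ -9.8312e+5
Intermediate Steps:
z = 24175/3 (z = -(-196 + 221)*(-584 - 383)/3 = -25*(-967)/3 = -⅓*(-24175) = 24175/3 ≈ 8058.3)
(k(-31, 11) - 7*(-1 + 14))*z = (-31 - 7*(-1 + 14))*(24175/3) = (-31 - 7*13)*(24175/3) = (-31 - 91)*(24175/3) = -122*24175/3 = -2949350/3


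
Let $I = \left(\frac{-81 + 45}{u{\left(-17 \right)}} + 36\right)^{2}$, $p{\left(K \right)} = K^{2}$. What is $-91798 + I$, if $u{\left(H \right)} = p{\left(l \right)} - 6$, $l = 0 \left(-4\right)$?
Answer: $-90034$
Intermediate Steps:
$l = 0$
$u{\left(H \right)} = -6$ ($u{\left(H \right)} = 0^{2} - 6 = 0 - 6 = -6$)
$I = 1764$ ($I = \left(\frac{-81 + 45}{-6} + 36\right)^{2} = \left(\left(-36\right) \left(- \frac{1}{6}\right) + 36\right)^{2} = \left(6 + 36\right)^{2} = 42^{2} = 1764$)
$-91798 + I = -91798 + 1764 = -90034$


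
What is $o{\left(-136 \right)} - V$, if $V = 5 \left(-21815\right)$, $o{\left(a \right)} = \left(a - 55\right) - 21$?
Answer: $108863$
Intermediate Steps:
$o{\left(a \right)} = -76 + a$ ($o{\left(a \right)} = \left(-55 + a\right) - 21 = -76 + a$)
$V = -109075$
$o{\left(-136 \right)} - V = \left(-76 - 136\right) - -109075 = -212 + 109075 = 108863$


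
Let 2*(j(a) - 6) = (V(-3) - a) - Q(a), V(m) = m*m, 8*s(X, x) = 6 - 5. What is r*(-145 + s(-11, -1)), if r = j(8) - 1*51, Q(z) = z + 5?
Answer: 59109/8 ≈ 7388.6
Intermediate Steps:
s(X, x) = 1/8 (s(X, x) = (6 - 5)/8 = (1/8)*1 = 1/8)
V(m) = m**2
Q(z) = 5 + z
j(a) = 8 - a (j(a) = 6 + (((-3)**2 - a) - (5 + a))/2 = 6 + ((9 - a) + (-5 - a))/2 = 6 + (4 - 2*a)/2 = 6 + (2 - a) = 8 - a)
r = -51 (r = (8 - 1*8) - 1*51 = (8 - 8) - 51 = 0 - 51 = -51)
r*(-145 + s(-11, -1)) = -51*(-145 + 1/8) = -51*(-1159/8) = 59109/8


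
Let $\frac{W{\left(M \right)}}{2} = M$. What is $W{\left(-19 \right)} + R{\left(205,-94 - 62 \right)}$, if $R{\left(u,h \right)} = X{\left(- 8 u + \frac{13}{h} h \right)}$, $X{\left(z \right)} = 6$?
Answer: $-32$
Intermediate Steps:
$W{\left(M \right)} = 2 M$
$R{\left(u,h \right)} = 6$
$W{\left(-19 \right)} + R{\left(205,-94 - 62 \right)} = 2 \left(-19\right) + 6 = -38 + 6 = -32$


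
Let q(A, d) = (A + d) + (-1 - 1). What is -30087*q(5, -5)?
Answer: 60174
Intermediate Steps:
q(A, d) = -2 + A + d (q(A, d) = (A + d) - 2 = -2 + A + d)
-30087*q(5, -5) = -30087*(-2 + 5 - 5) = -30087*(-2) = 60174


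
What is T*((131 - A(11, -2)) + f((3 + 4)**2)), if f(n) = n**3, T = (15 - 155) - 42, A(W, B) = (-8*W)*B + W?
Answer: -21401926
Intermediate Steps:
A(W, B) = W - 8*B*W (A(W, B) = -8*B*W + W = W - 8*B*W)
T = -182 (T = -140 - 42 = -182)
T*((131 - A(11, -2)) + f((3 + 4)**2)) = -182*((131 - 11*(1 - 8*(-2))) + ((3 + 4)**2)**3) = -182*((131 - 11*(1 + 16)) + (7**2)**3) = -182*((131 - 11*17) + 49**3) = -182*((131 - 1*187) + 117649) = -182*((131 - 187) + 117649) = -182*(-56 + 117649) = -182*117593 = -21401926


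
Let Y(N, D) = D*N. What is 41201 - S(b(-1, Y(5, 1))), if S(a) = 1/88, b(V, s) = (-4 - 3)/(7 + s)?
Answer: 3625687/88 ≈ 41201.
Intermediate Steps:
b(V, s) = -7/(7 + s)
S(a) = 1/88
41201 - S(b(-1, Y(5, 1))) = 41201 - 1*1/88 = 41201 - 1/88 = 3625687/88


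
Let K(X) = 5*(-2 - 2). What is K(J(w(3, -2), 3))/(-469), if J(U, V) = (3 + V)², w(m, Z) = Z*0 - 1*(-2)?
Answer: 20/469 ≈ 0.042644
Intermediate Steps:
w(m, Z) = 2 (w(m, Z) = 0 + 2 = 2)
K(X) = -20 (K(X) = 5*(-4) = -20)
K(J(w(3, -2), 3))/(-469) = -20/(-469) = -20*(-1/469) = 20/469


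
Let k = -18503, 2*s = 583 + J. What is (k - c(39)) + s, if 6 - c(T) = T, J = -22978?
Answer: -59335/2 ≈ -29668.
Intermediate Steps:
s = -22395/2 (s = (583 - 22978)/2 = (½)*(-22395) = -22395/2 ≈ -11198.)
c(T) = 6 - T
(k - c(39)) + s = (-18503 - (6 - 1*39)) - 22395/2 = (-18503 - (6 - 39)) - 22395/2 = (-18503 - 1*(-33)) - 22395/2 = (-18503 + 33) - 22395/2 = -18470 - 22395/2 = -59335/2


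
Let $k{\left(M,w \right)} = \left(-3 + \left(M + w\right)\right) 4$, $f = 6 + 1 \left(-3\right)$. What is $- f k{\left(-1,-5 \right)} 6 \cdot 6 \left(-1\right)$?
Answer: $-3888$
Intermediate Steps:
$f = 3$ ($f = 6 - 3 = 3$)
$k{\left(M,w \right)} = -12 + 4 M + 4 w$ ($k{\left(M,w \right)} = \left(-3 + M + w\right) 4 = -12 + 4 M + 4 w$)
$- f k{\left(-1,-5 \right)} 6 \cdot 6 \left(-1\right) = \left(-1\right) 3 \left(-12 + 4 \left(-1\right) + 4 \left(-5\right)\right) 6 \cdot 6 \left(-1\right) = - 3 \left(-12 - 4 - 20\right) 36 \left(-1\right) = \left(-3\right) \left(-36\right) \left(-36\right) = 108 \left(-36\right) = -3888$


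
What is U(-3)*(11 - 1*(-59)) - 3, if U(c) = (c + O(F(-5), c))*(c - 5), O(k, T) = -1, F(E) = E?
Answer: 2237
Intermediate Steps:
U(c) = (-1 + c)*(-5 + c) (U(c) = (c - 1)*(c - 5) = (-1 + c)*(-5 + c))
U(-3)*(11 - 1*(-59)) - 3 = (5 + (-3)² - 6*(-3))*(11 - 1*(-59)) - 3 = (5 + 9 + 18)*(11 + 59) - 3 = 32*70 - 3 = 2240 - 3 = 2237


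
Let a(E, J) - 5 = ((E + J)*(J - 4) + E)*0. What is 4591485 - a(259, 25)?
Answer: 4591480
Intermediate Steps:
a(E, J) = 5 (a(E, J) = 5 + ((E + J)*(J - 4) + E)*0 = 5 + ((E + J)*(-4 + J) + E)*0 = 5 + ((-4 + J)*(E + J) + E)*0 = 5 + (E + (-4 + J)*(E + J))*0 = 5 + 0 = 5)
4591485 - a(259, 25) = 4591485 - 1*5 = 4591485 - 5 = 4591480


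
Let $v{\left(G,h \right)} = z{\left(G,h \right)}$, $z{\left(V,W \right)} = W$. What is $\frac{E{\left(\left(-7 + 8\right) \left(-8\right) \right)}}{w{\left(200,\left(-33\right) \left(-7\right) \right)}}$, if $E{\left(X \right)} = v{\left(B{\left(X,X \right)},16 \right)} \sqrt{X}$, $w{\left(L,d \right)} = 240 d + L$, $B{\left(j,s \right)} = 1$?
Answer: $\frac{4 i \sqrt{2}}{6955} \approx 0.00081335 i$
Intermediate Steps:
$v{\left(G,h \right)} = h$
$w{\left(L,d \right)} = L + 240 d$
$E{\left(X \right)} = 16 \sqrt{X}$
$\frac{E{\left(\left(-7 + 8\right) \left(-8\right) \right)}}{w{\left(200,\left(-33\right) \left(-7\right) \right)}} = \frac{16 \sqrt{\left(-7 + 8\right) \left(-8\right)}}{200 + 240 \left(\left(-33\right) \left(-7\right)\right)} = \frac{16 \sqrt{1 \left(-8\right)}}{200 + 240 \cdot 231} = \frac{16 \sqrt{-8}}{200 + 55440} = \frac{16 \cdot 2 i \sqrt{2}}{55640} = 32 i \sqrt{2} \cdot \frac{1}{55640} = \frac{4 i \sqrt{2}}{6955}$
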